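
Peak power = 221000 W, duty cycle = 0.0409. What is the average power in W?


P_avg = 221000 * 0.0409 = 9038.9 W

9038.9 W


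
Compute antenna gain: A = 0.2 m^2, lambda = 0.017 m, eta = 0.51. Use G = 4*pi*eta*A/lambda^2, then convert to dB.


G_linear = 4*pi*0.51*0.2/0.017^2 = 4435.19
G_dB = 10*log10(4435.19) = 36.5 dB

36.5 dB


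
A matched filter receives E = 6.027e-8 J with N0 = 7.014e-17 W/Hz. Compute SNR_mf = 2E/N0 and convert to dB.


SNR_lin = 2 * 6.027e-8 / 7.014e-17 = 1.719e9
SNR_dB = 10*log10(1.719e9) = 92.4 dB

92.4 dB


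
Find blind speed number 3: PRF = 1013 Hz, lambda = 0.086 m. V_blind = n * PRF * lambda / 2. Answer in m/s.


V_blind = 3 * 1013 * 0.086 / 2 = 130.7 m/s

130.7 m/s


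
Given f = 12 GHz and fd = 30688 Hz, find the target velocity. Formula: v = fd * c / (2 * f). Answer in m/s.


v = 30688 * 3e8 / (2 * 12000000000.0) = 383.6 m/s

383.6 m/s


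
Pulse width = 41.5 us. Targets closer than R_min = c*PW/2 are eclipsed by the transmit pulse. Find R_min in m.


R_min = 3e8 * 41.5e-6 / 2 = 6225.0 m

6225.0 m


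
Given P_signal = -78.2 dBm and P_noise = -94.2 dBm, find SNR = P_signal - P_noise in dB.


SNR = -78.2 - (-94.2) = 16.0 dB

16.0 dB


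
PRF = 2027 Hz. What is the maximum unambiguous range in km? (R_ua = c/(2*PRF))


R_ua = 3e8 / (2 * 2027) = 74001.0 m = 74.0 km

74.0 km


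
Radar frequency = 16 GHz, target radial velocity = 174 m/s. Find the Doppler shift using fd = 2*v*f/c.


fd = 2 * 174 * 16000000000.0 / 3e8 = 18560.0 Hz

18560.0 Hz


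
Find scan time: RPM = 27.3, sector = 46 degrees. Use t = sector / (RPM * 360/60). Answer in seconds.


t = 46 / (27.3 * 360) * 60 = 0.28 s

0.28 s


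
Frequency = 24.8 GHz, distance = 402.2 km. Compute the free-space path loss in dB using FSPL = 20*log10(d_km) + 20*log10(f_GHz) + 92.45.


20*log10(402.2) = 52.09
20*log10(24.8) = 27.89
FSPL = 172.4 dB

172.4 dB


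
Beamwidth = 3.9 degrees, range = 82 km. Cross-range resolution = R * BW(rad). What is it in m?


BW_rad = 0.068067841
CR = 82000 * 0.068067841 = 5581.6 m

5581.6 m


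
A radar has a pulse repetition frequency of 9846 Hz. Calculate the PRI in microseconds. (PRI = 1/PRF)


PRI = 1/9846 = 0.0001015641 s = 101.6 us

101.6 us


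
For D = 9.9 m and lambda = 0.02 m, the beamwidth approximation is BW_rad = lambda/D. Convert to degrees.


BW_rad = 0.02 / 9.9 = 0.00202
BW_deg = 0.12 degrees

0.12 degrees


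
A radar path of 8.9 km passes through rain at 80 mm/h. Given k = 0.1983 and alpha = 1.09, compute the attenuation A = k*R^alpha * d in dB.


gamma = 0.1983 * 80^1.09 = 23.533732 dB/km
A = 23.533732 * 8.9 = 209.45 dB

209.45 dB


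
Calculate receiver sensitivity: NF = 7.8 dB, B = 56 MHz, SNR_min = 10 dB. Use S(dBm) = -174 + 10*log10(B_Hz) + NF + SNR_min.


10*log10(56000000.0) = 77.48
S = -174 + 77.48 + 7.8 + 10 = -78.7 dBm

-78.7 dBm


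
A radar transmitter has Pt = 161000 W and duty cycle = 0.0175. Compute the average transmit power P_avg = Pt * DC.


P_avg = 161000 * 0.0175 = 2817.5 W

2817.5 W


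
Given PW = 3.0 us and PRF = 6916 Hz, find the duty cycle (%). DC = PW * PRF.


DC = 3.0e-6 * 6916 * 100 = 2.07%

2.07%


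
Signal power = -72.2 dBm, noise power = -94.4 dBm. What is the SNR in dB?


SNR = -72.2 - (-94.4) = 22.2 dB

22.2 dB


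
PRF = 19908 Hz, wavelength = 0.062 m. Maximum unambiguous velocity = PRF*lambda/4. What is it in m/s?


V_ua = 19908 * 0.062 / 4 = 308.6 m/s

308.6 m/s


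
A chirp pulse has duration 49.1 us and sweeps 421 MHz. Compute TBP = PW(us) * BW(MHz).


TBP = 49.1 * 421 = 20671.1

20671.1


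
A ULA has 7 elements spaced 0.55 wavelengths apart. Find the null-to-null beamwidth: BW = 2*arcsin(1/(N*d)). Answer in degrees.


1/(N*d) = 1/(7*0.55) = 0.25974
BW = 2*arcsin(0.25974) = 30.1 degrees

30.1 degrees


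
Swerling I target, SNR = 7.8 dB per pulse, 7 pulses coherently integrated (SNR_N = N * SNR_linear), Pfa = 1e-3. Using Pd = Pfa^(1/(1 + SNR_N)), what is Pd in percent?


SNR_lin = 10^(7.8/10) = 6.0256
SNR_N = 7 * 6.0256 = 42.1792
1/(1 + SNR_N) = 1/43.1792 = 0.0231593
Pd = (1e-3)^0.0231593 = 0.85216
Pd = 85.2%

85.2%


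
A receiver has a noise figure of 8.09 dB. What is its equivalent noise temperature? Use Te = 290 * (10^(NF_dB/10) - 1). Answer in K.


NF_lin = 10^(8.09/10) = 6.441693
Te = 290 * (6.441693 - 1) = 1578.1 K

1578.1 K


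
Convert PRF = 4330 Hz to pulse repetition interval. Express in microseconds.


PRI = 1/4330 = 0.0002309469 s = 230.9 us

230.9 us


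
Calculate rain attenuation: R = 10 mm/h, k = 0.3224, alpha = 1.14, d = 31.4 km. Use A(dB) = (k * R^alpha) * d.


gamma = 0.3224 * 10^1.14 = 4.450359 dB/km
A = 4.450359 * 31.4 = 139.74 dB

139.74 dB


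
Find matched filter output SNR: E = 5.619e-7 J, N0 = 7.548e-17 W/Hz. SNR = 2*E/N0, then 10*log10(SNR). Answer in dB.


SNR_lin = 2 * 5.619e-7 / 7.548e-17 = 1.489e10
SNR_dB = 10*log10(1.489e10) = 101.7 dB

101.7 dB


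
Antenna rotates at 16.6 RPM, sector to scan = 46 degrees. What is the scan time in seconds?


t = 46 / (16.6 * 360) * 60 = 0.46 s

0.46 s


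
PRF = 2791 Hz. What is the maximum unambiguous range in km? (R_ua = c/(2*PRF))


R_ua = 3e8 / (2 * 2791) = 53744.2 m = 53.7 km

53.7 km


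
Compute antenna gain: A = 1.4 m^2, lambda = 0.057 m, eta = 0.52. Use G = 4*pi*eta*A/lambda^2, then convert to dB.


G_linear = 4*pi*0.52*1.4/0.057^2 = 2815.73
G_dB = 10*log10(2815.73) = 34.5 dB

34.5 dB


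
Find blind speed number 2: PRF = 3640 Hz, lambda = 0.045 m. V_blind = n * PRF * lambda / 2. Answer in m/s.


V_blind = 2 * 3640 * 0.045 / 2 = 163.8 m/s

163.8 m/s


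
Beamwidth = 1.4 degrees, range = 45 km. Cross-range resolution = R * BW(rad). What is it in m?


BW_rad = 0.02443461
CR = 45000 * 0.02443461 = 1099.6 m

1099.6 m


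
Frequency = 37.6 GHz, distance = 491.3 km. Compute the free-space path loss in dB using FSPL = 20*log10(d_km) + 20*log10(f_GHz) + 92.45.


20*log10(491.3) = 53.83
20*log10(37.6) = 31.5
FSPL = 177.8 dB

177.8 dB


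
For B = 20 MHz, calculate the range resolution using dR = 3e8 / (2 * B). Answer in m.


dR = 3e8 / (2 * 20000000.0) = 7.5 m

7.5 m


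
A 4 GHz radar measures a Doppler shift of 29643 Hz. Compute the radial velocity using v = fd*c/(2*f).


v = 29643 * 3e8 / (2 * 4000000000.0) = 1111.6 m/s

1111.6 m/s


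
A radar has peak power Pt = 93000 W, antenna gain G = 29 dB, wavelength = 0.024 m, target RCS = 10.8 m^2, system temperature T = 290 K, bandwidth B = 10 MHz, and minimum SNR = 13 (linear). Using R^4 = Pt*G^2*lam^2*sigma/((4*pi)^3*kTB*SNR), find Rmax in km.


G_lin = 10^(29/10) = 794.328235
R^4 = 93000 * 794.328235^2 * 0.024^2 * 10.8 / ((4*pi)^3 * 1.38e-23 * 290 * 10000000.0 * 13)
R^4 = 3.53573e17 m^4
R_max = (3.53573e17)^(1/4) = 24384.8 m = 24.4 km

24.4 km


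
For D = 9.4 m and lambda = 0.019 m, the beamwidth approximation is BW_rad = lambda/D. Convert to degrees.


BW_rad = 0.019 / 9.4 = 0.002021
BW_deg = 0.12 degrees

0.12 degrees


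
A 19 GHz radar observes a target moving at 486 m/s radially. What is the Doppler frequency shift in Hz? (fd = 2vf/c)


fd = 2 * 486 * 19000000000.0 / 3e8 = 61560.0 Hz

61560.0 Hz


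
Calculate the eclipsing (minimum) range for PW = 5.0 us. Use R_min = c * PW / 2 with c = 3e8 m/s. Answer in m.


R_min = 3e8 * 5.0e-6 / 2 = 750.0 m

750.0 m


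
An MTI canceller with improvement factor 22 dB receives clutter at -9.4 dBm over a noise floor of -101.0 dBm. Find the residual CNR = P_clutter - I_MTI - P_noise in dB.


CNR = -9.4 - 22 - (-101.0) = 69.6 dB

69.6 dB


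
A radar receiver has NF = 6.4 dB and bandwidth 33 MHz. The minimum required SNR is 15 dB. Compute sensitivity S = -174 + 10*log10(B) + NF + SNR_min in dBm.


10*log10(33000000.0) = 75.19
S = -174 + 75.19 + 6.4 + 15 = -77.4 dBm

-77.4 dBm


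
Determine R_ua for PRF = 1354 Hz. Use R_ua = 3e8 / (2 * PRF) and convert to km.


R_ua = 3e8 / (2 * 1354) = 110782.9 m = 110.8 km

110.8 km


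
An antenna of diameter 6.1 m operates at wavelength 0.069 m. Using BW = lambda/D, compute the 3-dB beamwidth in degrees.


BW_rad = 0.069 / 6.1 = 0.011311
BW_deg = 0.65 degrees

0.65 degrees


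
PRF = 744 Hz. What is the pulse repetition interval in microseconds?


PRI = 1/744 = 0.001344086 s = 1344.1 us

1344.1 us


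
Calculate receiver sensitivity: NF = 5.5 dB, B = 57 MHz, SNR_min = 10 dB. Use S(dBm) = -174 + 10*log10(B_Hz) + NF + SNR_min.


10*log10(57000000.0) = 77.56
S = -174 + 77.56 + 5.5 + 10 = -80.9 dBm

-80.9 dBm


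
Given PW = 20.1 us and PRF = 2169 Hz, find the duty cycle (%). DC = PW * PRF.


DC = 20.1e-6 * 2169 * 100 = 4.36%

4.36%


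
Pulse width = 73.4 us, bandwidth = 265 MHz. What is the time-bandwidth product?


TBP = 73.4 * 265 = 19451.0

19451.0


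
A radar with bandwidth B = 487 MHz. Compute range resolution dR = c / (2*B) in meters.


dR = 3e8 / (2 * 487000000.0) = 0.31 m

0.31 m


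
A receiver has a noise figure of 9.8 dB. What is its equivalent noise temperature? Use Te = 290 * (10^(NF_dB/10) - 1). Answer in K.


NF_lin = 10^(9.8/10) = 9.549926
Te = 290 * (9.549926 - 1) = 2479.5 K

2479.5 K


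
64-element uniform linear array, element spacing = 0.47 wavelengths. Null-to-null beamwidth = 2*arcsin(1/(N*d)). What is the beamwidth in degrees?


1/(N*d) = 1/(64*0.47) = 0.033245
BW = 2*arcsin(0.033245) = 3.8 degrees

3.8 degrees


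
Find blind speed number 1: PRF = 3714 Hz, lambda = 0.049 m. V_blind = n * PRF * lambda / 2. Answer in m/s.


V_blind = 1 * 3714 * 0.049 / 2 = 91.0 m/s

91.0 m/s


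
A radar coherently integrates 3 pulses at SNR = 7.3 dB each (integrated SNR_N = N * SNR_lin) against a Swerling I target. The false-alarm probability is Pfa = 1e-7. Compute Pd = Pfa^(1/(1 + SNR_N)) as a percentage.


SNR_lin = 10^(7.3/10) = 5.37032
SNR_N = 3 * 5.37032 = 16.11096
1/(1 + SNR_N) = 1/17.11096 = 0.0584421
Pd = (1e-7)^0.0584421 = 0.38986
Pd = 39.0%

39.0%


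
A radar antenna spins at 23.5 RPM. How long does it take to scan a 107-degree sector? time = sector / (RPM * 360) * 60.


t = 107 / (23.5 * 360) * 60 = 0.76 s

0.76 s


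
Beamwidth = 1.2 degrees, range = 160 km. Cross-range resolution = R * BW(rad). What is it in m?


BW_rad = 0.020943951
CR = 160000 * 0.020943951 = 3351.0 m

3351.0 m


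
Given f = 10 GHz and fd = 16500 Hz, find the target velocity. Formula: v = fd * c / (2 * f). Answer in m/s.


v = 16500 * 3e8 / (2 * 10000000000.0) = 247.5 m/s

247.5 m/s


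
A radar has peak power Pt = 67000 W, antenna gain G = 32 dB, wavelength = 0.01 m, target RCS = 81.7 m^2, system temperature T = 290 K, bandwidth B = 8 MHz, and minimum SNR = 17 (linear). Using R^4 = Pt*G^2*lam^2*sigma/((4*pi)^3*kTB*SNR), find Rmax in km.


G_lin = 10^(32/10) = 1584.893192
R^4 = 67000 * 1584.893192^2 * 0.01^2 * 81.7 / ((4*pi)^3 * 1.38e-23 * 290 * 8000000.0 * 17)
R^4 = 1.27307e18 m^4
R_max = (1.27307e18)^(1/4) = 33590.2 m = 33.6 km

33.6 km


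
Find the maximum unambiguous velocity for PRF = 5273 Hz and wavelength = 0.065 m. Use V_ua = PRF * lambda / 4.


V_ua = 5273 * 0.065 / 4 = 85.7 m/s

85.7 m/s


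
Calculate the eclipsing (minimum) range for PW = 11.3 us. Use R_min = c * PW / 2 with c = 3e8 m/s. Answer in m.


R_min = 3e8 * 11.3e-6 / 2 = 1695.0 m

1695.0 m


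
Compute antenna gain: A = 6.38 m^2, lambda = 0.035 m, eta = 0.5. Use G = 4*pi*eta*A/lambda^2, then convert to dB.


G_linear = 4*pi*0.5*6.38/0.035^2 = 32723.85
G_dB = 10*log10(32723.85) = 45.1 dB

45.1 dB


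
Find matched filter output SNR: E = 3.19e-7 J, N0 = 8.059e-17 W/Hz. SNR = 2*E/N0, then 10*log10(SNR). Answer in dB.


SNR_lin = 2 * 3.19e-7 / 8.059e-17 = 7.917e9
SNR_dB = 10*log10(7.917e9) = 99.0 dB

99.0 dB


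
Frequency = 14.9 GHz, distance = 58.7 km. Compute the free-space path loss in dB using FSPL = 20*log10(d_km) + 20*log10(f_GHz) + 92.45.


20*log10(58.7) = 35.37
20*log10(14.9) = 23.46
FSPL = 151.3 dB

151.3 dB


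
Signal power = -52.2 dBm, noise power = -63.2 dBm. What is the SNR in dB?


SNR = -52.2 - (-63.2) = 11.0 dB

11.0 dB


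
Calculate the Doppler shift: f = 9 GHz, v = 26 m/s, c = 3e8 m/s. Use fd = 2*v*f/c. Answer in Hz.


fd = 2 * 26 * 9000000000.0 / 3e8 = 1560.0 Hz

1560.0 Hz


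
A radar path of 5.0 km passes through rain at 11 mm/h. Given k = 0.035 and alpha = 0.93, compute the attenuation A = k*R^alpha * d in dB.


gamma = 0.035 * 11^0.93 = 0.325509 dB/km
A = 0.325509 * 5.0 = 1.63 dB

1.63 dB


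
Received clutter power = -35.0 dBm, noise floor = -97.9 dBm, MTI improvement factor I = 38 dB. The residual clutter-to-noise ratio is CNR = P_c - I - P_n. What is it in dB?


CNR = -35.0 - 38 - (-97.9) = 24.9 dB

24.9 dB


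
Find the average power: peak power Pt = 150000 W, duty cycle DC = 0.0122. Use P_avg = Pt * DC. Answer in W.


P_avg = 150000 * 0.0122 = 1830.0 W

1830.0 W


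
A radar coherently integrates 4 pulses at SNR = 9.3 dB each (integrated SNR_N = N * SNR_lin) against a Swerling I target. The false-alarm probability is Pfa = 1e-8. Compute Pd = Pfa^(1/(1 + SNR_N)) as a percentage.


SNR_lin = 10^(9.3/10) = 8.51138
SNR_N = 4 * 8.51138 = 34.04552
1/(1 + SNR_N) = 1/35.04552 = 0.0285343
Pd = (1e-8)^0.0285343 = 0.59119
Pd = 59.1%

59.1%


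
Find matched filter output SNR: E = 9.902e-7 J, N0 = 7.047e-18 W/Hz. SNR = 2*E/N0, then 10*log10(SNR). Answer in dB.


SNR_lin = 2 * 9.902e-7 / 7.047e-18 = 2.81e11
SNR_dB = 10*log10(2.81e11) = 114.5 dB

114.5 dB


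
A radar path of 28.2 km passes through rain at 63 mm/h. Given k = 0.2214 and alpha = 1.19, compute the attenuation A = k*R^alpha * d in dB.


gamma = 0.2214 * 63^1.19 = 30.647346 dB/km
A = 30.647346 * 28.2 = 864.26 dB

864.26 dB


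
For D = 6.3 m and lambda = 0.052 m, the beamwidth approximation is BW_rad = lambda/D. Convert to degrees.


BW_rad = 0.052 / 6.3 = 0.008254
BW_deg = 0.47 degrees

0.47 degrees


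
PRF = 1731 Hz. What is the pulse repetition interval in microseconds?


PRI = 1/1731 = 0.0005777008 s = 577.7 us

577.7 us


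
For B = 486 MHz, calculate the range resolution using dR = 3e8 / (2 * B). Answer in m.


dR = 3e8 / (2 * 486000000.0) = 0.31 m

0.31 m


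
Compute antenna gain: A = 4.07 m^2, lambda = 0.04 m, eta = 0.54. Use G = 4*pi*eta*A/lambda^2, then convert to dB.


G_linear = 4*pi*0.54*4.07/0.04^2 = 17261.48
G_dB = 10*log10(17261.48) = 42.4 dB

42.4 dB


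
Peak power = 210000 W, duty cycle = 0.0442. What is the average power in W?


P_avg = 210000 * 0.0442 = 9282.0 W

9282.0 W


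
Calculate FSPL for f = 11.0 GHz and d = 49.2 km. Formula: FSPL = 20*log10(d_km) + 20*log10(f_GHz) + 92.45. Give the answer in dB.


20*log10(49.2) = 33.84
20*log10(11.0) = 20.83
FSPL = 147.1 dB

147.1 dB


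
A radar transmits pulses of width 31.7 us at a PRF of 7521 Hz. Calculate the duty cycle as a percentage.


DC = 31.7e-6 * 7521 * 100 = 23.84%

23.84%


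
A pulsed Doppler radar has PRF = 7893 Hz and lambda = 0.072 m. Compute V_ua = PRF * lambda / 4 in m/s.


V_ua = 7893 * 0.072 / 4 = 142.1 m/s

142.1 m/s


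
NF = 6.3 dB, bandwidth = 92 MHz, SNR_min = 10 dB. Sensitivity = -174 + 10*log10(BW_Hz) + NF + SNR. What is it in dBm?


10*log10(92000000.0) = 79.64
S = -174 + 79.64 + 6.3 + 10 = -78.1 dBm

-78.1 dBm


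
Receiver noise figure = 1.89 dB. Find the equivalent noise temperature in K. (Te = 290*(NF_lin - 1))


NF_lin = 10^(1.89/10) = 1.545254
Te = 290 * (1.545254 - 1) = 158.1 K

158.1 K


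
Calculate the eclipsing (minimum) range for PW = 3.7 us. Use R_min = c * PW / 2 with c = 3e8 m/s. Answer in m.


R_min = 3e8 * 3.7e-6 / 2 = 555.0 m

555.0 m


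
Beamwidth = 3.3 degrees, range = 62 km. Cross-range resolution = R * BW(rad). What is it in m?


BW_rad = 0.057595865
CR = 62000 * 0.057595865 = 3570.9 m

3570.9 m


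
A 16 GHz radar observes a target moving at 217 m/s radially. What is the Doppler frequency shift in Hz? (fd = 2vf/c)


fd = 2 * 217 * 16000000000.0 / 3e8 = 23146.7 Hz

23146.7 Hz


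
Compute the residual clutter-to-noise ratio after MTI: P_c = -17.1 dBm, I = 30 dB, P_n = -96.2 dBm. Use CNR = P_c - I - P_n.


CNR = -17.1 - 30 - (-96.2) = 49.1 dB

49.1 dB


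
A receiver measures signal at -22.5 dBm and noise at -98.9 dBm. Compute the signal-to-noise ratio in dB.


SNR = -22.5 - (-98.9) = 76.4 dB

76.4 dB


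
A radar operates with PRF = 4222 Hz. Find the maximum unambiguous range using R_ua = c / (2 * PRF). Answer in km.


R_ua = 3e8 / (2 * 4222) = 35528.2 m = 35.5 km

35.5 km


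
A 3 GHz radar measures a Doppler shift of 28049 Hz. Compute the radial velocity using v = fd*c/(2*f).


v = 28049 * 3e8 / (2 * 3000000000.0) = 1402.5 m/s

1402.5 m/s


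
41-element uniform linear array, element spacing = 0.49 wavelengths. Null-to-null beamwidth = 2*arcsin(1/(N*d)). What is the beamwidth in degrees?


1/(N*d) = 1/(41*0.49) = 0.049776
BW = 2*arcsin(0.049776) = 5.7 degrees

5.7 degrees


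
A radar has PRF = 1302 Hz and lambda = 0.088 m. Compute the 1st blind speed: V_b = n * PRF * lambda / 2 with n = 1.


V_blind = 1 * 1302 * 0.088 / 2 = 57.3 m/s

57.3 m/s


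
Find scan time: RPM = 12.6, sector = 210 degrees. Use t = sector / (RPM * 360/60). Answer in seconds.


t = 210 / (12.6 * 360) * 60 = 2.78 s

2.78 s


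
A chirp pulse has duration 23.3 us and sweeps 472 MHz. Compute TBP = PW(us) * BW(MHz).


TBP = 23.3 * 472 = 10997.6

10997.6


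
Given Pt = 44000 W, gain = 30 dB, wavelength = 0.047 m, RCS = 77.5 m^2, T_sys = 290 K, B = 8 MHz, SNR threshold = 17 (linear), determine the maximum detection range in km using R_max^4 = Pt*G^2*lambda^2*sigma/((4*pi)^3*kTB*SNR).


G_lin = 10^(30/10) = 1000.0
R^4 = 44000 * 1000.0^2 * 0.047^2 * 77.5 / ((4*pi)^3 * 1.38e-23 * 290 * 8000000.0 * 17)
R^4 = 6.97436e18 m^4
R_max = (6.97436e18)^(1/4) = 51389.7 m = 51.4 km

51.4 km


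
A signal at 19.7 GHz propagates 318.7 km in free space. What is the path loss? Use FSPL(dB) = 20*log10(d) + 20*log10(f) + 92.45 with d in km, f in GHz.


20*log10(318.7) = 50.07
20*log10(19.7) = 25.89
FSPL = 168.4 dB

168.4 dB


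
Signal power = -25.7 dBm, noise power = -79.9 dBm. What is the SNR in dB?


SNR = -25.7 - (-79.9) = 54.2 dB

54.2 dB


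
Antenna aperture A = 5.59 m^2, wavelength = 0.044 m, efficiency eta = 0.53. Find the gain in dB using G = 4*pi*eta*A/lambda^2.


G_linear = 4*pi*0.53*5.59/0.044^2 = 19230.57
G_dB = 10*log10(19230.57) = 42.8 dB

42.8 dB


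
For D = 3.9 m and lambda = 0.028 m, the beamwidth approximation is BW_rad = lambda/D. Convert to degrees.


BW_rad = 0.028 / 3.9 = 0.007179
BW_deg = 0.41 degrees

0.41 degrees


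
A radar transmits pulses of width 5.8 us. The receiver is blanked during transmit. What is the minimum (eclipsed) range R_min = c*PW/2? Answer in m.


R_min = 3e8 * 5.8e-6 / 2 = 870.0 m

870.0 m


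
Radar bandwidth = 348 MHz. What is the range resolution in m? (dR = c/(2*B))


dR = 3e8 / (2 * 348000000.0) = 0.43 m

0.43 m


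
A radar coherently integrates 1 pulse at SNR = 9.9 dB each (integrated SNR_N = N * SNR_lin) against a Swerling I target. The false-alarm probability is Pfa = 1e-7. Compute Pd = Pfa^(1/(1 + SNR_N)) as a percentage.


SNR_lin = 10^(9.9/10) = 9.77237
SNR_N = 1 * 9.77237 = 9.77237
1/(1 + SNR_N) = 1/10.77237 = 0.0928301
Pd = (1e-7)^0.0928301 = 0.22397
Pd = 22.4%

22.4%


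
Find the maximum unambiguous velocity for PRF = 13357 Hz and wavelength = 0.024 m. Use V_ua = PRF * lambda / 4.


V_ua = 13357 * 0.024 / 4 = 80.1 m/s

80.1 m/s


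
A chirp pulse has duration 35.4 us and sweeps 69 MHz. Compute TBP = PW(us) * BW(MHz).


TBP = 35.4 * 69 = 2442.6

2442.6


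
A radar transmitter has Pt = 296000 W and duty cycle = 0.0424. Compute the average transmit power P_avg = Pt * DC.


P_avg = 296000 * 0.0424 = 12550.4 W

12550.4 W


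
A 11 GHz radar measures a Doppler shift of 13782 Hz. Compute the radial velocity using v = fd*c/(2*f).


v = 13782 * 3e8 / (2 * 11000000000.0) = 187.9 m/s

187.9 m/s


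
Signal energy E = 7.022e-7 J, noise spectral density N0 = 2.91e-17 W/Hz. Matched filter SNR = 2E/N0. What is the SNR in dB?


SNR_lin = 2 * 7.022e-7 / 2.91e-17 = 4.826e10
SNR_dB = 10*log10(4.826e10) = 106.8 dB

106.8 dB


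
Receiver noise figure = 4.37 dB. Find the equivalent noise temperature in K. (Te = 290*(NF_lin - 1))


NF_lin = 10^(4.37/10) = 2.735269
Te = 290 * (2.735269 - 1) = 503.2 K

503.2 K


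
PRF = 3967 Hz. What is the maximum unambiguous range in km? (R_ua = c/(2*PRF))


R_ua = 3e8 / (2 * 3967) = 37811.9 m = 37.8 km

37.8 km


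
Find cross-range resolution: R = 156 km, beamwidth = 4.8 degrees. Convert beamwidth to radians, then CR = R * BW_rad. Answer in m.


BW_rad = 0.083775804
CR = 156000 * 0.083775804 = 13069.0 m

13069.0 m


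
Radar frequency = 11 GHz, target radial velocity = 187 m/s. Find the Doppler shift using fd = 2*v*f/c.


fd = 2 * 187 * 11000000000.0 / 3e8 = 13713.3 Hz

13713.3 Hz


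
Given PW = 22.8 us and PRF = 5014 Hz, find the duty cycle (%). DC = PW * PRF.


DC = 22.8e-6 * 5014 * 100 = 11.43%

11.43%


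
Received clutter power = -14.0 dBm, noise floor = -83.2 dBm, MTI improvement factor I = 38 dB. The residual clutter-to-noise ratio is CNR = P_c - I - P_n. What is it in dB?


CNR = -14.0 - 38 - (-83.2) = 31.2 dB

31.2 dB


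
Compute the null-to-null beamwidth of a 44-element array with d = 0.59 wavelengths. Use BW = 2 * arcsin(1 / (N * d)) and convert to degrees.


1/(N*d) = 1/(44*0.59) = 0.038521
BW = 2*arcsin(0.038521) = 4.4 degrees

4.4 degrees


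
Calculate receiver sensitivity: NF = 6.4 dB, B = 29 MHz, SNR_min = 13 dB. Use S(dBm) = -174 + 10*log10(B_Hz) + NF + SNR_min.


10*log10(29000000.0) = 74.62
S = -174 + 74.62 + 6.4 + 13 = -80.0 dBm

-80.0 dBm


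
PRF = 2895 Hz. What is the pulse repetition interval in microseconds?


PRI = 1/2895 = 0.0003454231 s = 345.4 us

345.4 us


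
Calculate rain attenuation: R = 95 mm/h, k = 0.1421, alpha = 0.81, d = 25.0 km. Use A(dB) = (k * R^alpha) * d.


gamma = 0.1421 * 95^0.81 = 5.682641 dB/km
A = 5.682641 * 25.0 = 142.07 dB

142.07 dB


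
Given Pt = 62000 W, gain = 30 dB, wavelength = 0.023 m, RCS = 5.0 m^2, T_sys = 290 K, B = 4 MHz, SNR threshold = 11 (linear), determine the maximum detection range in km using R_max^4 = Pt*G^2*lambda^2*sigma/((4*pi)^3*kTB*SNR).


G_lin = 10^(30/10) = 1000.0
R^4 = 62000 * 1000.0^2 * 0.023^2 * 5.0 / ((4*pi)^3 * 1.38e-23 * 290 * 4000000.0 * 11)
R^4 = 4.69308e17 m^4
R_max = (4.69308e17)^(1/4) = 26173.7 m = 26.2 km

26.2 km


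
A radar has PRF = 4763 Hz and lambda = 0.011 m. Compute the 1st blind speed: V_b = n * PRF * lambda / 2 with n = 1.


V_blind = 1 * 4763 * 0.011 / 2 = 26.2 m/s

26.2 m/s


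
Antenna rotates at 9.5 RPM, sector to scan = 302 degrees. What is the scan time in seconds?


t = 302 / (9.5 * 360) * 60 = 5.3 s

5.3 s


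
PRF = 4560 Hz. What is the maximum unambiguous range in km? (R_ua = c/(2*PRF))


R_ua = 3e8 / (2 * 4560) = 32894.7 m = 32.9 km

32.9 km


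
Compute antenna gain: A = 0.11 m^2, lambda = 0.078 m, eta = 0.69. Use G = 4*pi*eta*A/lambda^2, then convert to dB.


G_linear = 4*pi*0.69*0.11/0.078^2 = 156.77
G_dB = 10*log10(156.77) = 22.0 dB

22.0 dB


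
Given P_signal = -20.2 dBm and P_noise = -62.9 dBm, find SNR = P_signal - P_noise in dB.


SNR = -20.2 - (-62.9) = 42.7 dB

42.7 dB


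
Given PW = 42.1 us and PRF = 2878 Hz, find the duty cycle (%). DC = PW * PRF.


DC = 42.1e-6 * 2878 * 100 = 12.12%

12.12%


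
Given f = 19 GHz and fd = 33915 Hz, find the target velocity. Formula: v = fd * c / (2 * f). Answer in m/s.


v = 33915 * 3e8 / (2 * 19000000000.0) = 267.8 m/s

267.8 m/s


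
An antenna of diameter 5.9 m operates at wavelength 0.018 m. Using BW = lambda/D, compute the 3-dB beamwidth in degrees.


BW_rad = 0.018 / 5.9 = 0.003051
BW_deg = 0.17 degrees

0.17 degrees


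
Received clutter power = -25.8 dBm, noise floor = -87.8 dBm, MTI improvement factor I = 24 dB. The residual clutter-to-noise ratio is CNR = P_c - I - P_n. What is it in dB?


CNR = -25.8 - 24 - (-87.8) = 38.0 dB

38.0 dB


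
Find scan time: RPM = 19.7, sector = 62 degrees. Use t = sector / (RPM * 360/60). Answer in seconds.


t = 62 / (19.7 * 360) * 60 = 0.52 s

0.52 s


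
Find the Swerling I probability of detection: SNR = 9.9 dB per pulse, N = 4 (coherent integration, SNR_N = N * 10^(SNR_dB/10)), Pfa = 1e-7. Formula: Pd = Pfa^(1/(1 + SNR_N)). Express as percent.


SNR_lin = 10^(9.9/10) = 9.77237
SNR_N = 4 * 9.77237 = 39.08948
1/(1 + SNR_N) = 1/40.08948 = 0.0249442
Pd = (1e-7)^0.0249442 = 0.66895
Pd = 66.9%

66.9%


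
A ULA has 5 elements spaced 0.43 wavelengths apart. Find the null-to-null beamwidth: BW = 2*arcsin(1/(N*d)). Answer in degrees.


1/(N*d) = 1/(5*0.43) = 0.465116
BW = 2*arcsin(0.465116) = 55.4 degrees

55.4 degrees


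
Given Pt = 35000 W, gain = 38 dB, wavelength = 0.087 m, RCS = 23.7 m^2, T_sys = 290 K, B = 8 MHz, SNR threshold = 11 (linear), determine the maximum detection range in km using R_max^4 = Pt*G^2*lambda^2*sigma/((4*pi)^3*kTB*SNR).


G_lin = 10^(38/10) = 6309.573445
R^4 = 35000 * 6309.573445^2 * 0.087^2 * 23.7 / ((4*pi)^3 * 1.38e-23 * 290 * 8000000.0 * 11)
R^4 = 3.57656e20 m^4
R_max = (3.57656e20)^(1/4) = 137520.2 m = 137.5 km

137.5 km


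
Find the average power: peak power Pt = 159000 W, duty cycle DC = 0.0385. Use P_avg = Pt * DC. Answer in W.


P_avg = 159000 * 0.0385 = 6121.5 W

6121.5 W


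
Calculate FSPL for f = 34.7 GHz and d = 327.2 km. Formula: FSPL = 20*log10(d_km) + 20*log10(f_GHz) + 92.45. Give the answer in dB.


20*log10(327.2) = 50.3
20*log10(34.7) = 30.81
FSPL = 173.6 dB

173.6 dB


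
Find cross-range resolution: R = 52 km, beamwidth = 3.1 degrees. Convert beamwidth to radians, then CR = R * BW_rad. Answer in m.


BW_rad = 0.054105207
CR = 52000 * 0.054105207 = 2813.5 m

2813.5 m


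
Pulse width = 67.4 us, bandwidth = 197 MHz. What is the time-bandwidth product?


TBP = 67.4 * 197 = 13277.8

13277.8


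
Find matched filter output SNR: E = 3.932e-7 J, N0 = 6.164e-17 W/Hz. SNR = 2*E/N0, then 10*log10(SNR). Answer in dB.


SNR_lin = 2 * 3.932e-7 / 6.164e-17 = 1.276e10
SNR_dB = 10*log10(1.276e10) = 101.1 dB

101.1 dB


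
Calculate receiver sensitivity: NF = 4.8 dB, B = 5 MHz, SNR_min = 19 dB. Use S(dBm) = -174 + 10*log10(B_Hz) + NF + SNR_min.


10*log10(5000000.0) = 66.99
S = -174 + 66.99 + 4.8 + 19 = -83.2 dBm

-83.2 dBm


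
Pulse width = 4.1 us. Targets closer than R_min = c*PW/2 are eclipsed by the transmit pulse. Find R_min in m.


R_min = 3e8 * 4.1e-6 / 2 = 615.0 m

615.0 m


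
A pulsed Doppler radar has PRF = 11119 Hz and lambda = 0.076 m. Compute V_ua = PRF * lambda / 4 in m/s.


V_ua = 11119 * 0.076 / 4 = 211.3 m/s

211.3 m/s


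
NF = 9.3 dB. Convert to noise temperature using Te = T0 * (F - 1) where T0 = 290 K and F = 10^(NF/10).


NF_lin = 10^(9.3/10) = 8.51138
Te = 290 * (8.51138 - 1) = 2178.3 K

2178.3 K


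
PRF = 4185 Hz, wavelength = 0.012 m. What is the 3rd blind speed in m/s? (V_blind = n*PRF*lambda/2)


V_blind = 3 * 4185 * 0.012 / 2 = 75.3 m/s

75.3 m/s


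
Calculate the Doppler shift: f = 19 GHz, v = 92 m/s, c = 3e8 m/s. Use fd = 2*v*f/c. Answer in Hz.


fd = 2 * 92 * 19000000000.0 / 3e8 = 11653.3 Hz

11653.3 Hz


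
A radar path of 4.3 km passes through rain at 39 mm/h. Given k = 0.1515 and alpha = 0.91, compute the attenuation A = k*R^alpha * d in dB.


gamma = 0.1515 * 39^0.91 = 4.248948 dB/km
A = 4.248948 * 4.3 = 18.27 dB

18.27 dB


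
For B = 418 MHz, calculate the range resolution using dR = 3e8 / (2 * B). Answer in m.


dR = 3e8 / (2 * 418000000.0) = 0.36 m

0.36 m


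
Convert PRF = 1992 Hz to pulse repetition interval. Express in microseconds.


PRI = 1/1992 = 0.000502008 s = 502.0 us

502.0 us


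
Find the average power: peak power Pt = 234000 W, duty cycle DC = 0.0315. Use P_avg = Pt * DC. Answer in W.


P_avg = 234000 * 0.0315 = 7371.0 W

7371.0 W


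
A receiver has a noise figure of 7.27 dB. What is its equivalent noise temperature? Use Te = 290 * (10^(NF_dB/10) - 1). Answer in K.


NF_lin = 10^(7.27/10) = 5.333349
Te = 290 * (5.333349 - 1) = 1256.7 K

1256.7 K


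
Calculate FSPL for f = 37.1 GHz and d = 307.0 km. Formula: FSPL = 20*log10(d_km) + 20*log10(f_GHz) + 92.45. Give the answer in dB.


20*log10(307.0) = 49.74
20*log10(37.1) = 31.39
FSPL = 173.6 dB

173.6 dB


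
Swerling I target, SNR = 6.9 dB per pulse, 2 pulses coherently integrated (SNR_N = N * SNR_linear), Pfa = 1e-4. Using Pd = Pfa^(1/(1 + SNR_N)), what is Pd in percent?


SNR_lin = 10^(6.9/10) = 4.89779
SNR_N = 2 * 4.89779 = 9.79558
1/(1 + SNR_N) = 1/10.79558 = 0.0926305
Pd = (1e-4)^0.0926305 = 0.42607
Pd = 42.6%

42.6%


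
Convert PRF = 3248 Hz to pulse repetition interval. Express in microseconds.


PRI = 1/3248 = 0.0003078818 s = 307.9 us

307.9 us


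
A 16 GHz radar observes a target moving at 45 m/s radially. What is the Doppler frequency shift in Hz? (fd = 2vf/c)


fd = 2 * 45 * 16000000000.0 / 3e8 = 4800.0 Hz

4800.0 Hz


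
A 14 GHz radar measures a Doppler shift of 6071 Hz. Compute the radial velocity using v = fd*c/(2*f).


v = 6071 * 3e8 / (2 * 14000000000.0) = 65.0 m/s

65.0 m/s


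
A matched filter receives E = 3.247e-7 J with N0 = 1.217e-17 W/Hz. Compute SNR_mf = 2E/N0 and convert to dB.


SNR_lin = 2 * 3.247e-7 / 1.217e-17 = 5.336e10
SNR_dB = 10*log10(5.336e10) = 107.3 dB

107.3 dB


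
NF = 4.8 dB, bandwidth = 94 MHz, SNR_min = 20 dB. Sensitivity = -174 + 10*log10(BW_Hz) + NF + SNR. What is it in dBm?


10*log10(94000000.0) = 79.73
S = -174 + 79.73 + 4.8 + 20 = -69.5 dBm

-69.5 dBm


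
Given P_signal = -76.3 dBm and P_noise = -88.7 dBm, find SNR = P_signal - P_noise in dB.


SNR = -76.3 - (-88.7) = 12.4 dB

12.4 dB


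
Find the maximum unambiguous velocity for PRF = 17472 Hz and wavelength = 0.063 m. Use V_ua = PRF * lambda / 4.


V_ua = 17472 * 0.063 / 4 = 275.2 m/s

275.2 m/s


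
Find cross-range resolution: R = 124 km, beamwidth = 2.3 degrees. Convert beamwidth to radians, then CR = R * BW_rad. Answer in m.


BW_rad = 0.040142573
CR = 124000 * 0.040142573 = 4977.7 m

4977.7 m


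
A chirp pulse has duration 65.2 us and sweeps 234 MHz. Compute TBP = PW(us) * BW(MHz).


TBP = 65.2 * 234 = 15256.8

15256.8


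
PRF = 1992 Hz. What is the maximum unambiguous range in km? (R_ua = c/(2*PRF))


R_ua = 3e8 / (2 * 1992) = 75301.2 m = 75.3 km

75.3 km


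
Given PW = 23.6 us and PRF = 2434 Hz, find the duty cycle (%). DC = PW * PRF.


DC = 23.6e-6 * 2434 * 100 = 5.74%

5.74%


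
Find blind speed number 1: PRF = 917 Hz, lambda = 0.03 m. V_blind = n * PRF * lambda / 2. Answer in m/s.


V_blind = 1 * 917 * 0.03 / 2 = 13.8 m/s

13.8 m/s


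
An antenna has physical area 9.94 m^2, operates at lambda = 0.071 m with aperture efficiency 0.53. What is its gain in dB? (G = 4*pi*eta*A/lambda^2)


G_linear = 4*pi*0.53*9.94/0.071^2 = 13132.74
G_dB = 10*log10(13132.74) = 41.2 dB

41.2 dB


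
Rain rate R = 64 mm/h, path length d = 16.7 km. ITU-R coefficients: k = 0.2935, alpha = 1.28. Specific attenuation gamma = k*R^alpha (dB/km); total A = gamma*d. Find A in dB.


gamma = 0.2935 * 64^1.28 = 60.189186 dB/km
A = 60.189186 * 16.7 = 1005.16 dB

1005.16 dB


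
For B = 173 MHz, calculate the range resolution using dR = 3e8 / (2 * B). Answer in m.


dR = 3e8 / (2 * 173000000.0) = 0.87 m

0.87 m


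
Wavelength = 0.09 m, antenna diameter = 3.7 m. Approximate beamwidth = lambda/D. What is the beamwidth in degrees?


BW_rad = 0.09 / 3.7 = 0.024324
BW_deg = 1.39 degrees

1.39 degrees


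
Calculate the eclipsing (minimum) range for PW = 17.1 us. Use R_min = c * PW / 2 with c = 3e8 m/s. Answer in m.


R_min = 3e8 * 17.1e-6 / 2 = 2565.0 m

2565.0 m


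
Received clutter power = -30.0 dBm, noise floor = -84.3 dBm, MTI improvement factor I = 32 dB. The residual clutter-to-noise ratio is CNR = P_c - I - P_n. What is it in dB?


CNR = -30.0 - 32 - (-84.3) = 22.3 dB

22.3 dB


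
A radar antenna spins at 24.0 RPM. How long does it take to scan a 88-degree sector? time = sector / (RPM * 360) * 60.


t = 88 / (24.0 * 360) * 60 = 0.61 s

0.61 s


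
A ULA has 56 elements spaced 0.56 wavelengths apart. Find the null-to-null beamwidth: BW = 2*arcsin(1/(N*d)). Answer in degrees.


1/(N*d) = 1/(56*0.56) = 0.031888
BW = 2*arcsin(0.031888) = 3.7 degrees

3.7 degrees


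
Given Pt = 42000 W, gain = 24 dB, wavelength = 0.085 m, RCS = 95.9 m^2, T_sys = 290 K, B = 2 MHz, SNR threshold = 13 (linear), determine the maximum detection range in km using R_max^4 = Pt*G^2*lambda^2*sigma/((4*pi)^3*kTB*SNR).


G_lin = 10^(24/10) = 251.188643
R^4 = 42000 * 251.188643^2 * 0.085^2 * 95.9 / ((4*pi)^3 * 1.38e-23 * 290 * 2000000.0 * 13)
R^4 = 8.89254e18 m^4
R_max = (8.89254e18)^(1/4) = 54608.0 m = 54.6 km

54.6 km


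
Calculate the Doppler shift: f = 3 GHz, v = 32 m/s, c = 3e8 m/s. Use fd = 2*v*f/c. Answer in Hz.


fd = 2 * 32 * 3000000000.0 / 3e8 = 640.0 Hz

640.0 Hz


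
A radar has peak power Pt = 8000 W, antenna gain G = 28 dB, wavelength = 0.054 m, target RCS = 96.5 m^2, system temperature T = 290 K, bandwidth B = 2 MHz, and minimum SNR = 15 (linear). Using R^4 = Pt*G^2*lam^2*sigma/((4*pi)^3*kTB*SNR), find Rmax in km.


G_lin = 10^(28/10) = 630.957344
R^4 = 8000 * 630.957344^2 * 0.054^2 * 96.5 / ((4*pi)^3 * 1.38e-23 * 290 * 2000000.0 * 15)
R^4 = 3.76164e18 m^4
R_max = (3.76164e18)^(1/4) = 44039.7 m = 44.0 km

44.0 km


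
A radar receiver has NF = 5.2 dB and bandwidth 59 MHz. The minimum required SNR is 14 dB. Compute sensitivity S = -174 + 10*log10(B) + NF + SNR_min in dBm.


10*log10(59000000.0) = 77.71
S = -174 + 77.71 + 5.2 + 14 = -77.1 dBm

-77.1 dBm


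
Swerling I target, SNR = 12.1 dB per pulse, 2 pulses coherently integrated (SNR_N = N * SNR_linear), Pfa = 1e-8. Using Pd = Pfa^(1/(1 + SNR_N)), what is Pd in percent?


SNR_lin = 10^(12.1/10) = 16.2181
SNR_N = 2 * 16.2181 = 32.4362
1/(1 + SNR_N) = 1/33.4362 = 0.0299077
Pd = (1e-8)^0.0299077 = 0.57642
Pd = 57.6%

57.6%


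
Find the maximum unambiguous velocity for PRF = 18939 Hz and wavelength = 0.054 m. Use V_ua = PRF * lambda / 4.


V_ua = 18939 * 0.054 / 4 = 255.7 m/s

255.7 m/s


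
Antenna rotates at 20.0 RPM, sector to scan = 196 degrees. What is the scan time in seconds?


t = 196 / (20.0 * 360) * 60 = 1.63 s

1.63 s


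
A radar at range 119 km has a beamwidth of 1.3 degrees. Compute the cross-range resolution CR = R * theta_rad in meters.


BW_rad = 0.02268928
CR = 119000 * 0.02268928 = 2700.0 m

2700.0 m


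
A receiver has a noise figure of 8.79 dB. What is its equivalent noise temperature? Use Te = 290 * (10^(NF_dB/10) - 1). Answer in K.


NF_lin = 10^(8.79/10) = 7.568329
Te = 290 * (7.568329 - 1) = 1904.8 K

1904.8 K


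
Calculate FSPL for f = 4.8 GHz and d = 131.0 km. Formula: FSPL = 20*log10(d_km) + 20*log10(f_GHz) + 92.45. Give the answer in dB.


20*log10(131.0) = 42.35
20*log10(4.8) = 13.62
FSPL = 148.4 dB

148.4 dB


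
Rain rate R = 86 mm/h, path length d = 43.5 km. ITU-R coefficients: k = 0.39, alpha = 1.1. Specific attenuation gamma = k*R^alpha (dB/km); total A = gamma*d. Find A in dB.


gamma = 0.39 * 86^1.1 = 52.361599 dB/km
A = 52.361599 * 43.5 = 2277.73 dB

2277.73 dB


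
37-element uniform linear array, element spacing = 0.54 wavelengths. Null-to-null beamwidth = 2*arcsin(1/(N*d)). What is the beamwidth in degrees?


1/(N*d) = 1/(37*0.54) = 0.05005
BW = 2*arcsin(0.05005) = 5.7 degrees

5.7 degrees


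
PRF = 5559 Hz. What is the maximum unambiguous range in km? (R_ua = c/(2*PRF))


R_ua = 3e8 / (2 * 5559) = 26983.3 m = 27.0 km

27.0 km


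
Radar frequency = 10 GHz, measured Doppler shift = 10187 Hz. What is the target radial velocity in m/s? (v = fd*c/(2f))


v = 10187 * 3e8 / (2 * 10000000000.0) = 152.8 m/s

152.8 m/s


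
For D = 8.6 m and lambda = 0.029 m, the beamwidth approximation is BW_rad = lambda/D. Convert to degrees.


BW_rad = 0.029 / 8.6 = 0.003372
BW_deg = 0.19 degrees

0.19 degrees


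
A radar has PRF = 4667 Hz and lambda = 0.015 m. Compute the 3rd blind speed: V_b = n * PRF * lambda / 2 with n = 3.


V_blind = 3 * 4667 * 0.015 / 2 = 105.0 m/s

105.0 m/s


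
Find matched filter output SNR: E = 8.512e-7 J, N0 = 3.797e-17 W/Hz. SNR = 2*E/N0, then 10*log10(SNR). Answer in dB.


SNR_lin = 2 * 8.512e-7 / 3.797e-17 = 4.484e10
SNR_dB = 10*log10(4.484e10) = 106.5 dB

106.5 dB


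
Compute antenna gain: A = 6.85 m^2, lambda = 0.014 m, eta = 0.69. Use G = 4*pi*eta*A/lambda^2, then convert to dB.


G_linear = 4*pi*0.69*6.85/0.014^2 = 303035.46
G_dB = 10*log10(303035.46) = 54.8 dB

54.8 dB


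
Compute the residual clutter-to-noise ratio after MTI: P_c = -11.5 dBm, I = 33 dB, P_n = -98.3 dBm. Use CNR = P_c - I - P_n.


CNR = -11.5 - 33 - (-98.3) = 53.8 dB

53.8 dB


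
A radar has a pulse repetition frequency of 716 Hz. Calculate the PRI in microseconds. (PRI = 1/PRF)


PRI = 1/716 = 0.001396648 s = 1396.6 us

1396.6 us


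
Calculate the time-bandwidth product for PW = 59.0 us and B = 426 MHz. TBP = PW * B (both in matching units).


TBP = 59.0 * 426 = 25134.0

25134.0


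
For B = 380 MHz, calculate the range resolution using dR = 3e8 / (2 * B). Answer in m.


dR = 3e8 / (2 * 380000000.0) = 0.39 m

0.39 m


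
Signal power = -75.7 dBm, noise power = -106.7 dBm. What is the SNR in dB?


SNR = -75.7 - (-106.7) = 31.0 dB

31.0 dB


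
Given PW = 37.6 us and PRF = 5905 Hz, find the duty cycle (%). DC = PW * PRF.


DC = 37.6e-6 * 5905 * 100 = 22.2%

22.2%


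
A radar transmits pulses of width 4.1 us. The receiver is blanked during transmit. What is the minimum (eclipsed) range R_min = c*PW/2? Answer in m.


R_min = 3e8 * 4.1e-6 / 2 = 615.0 m

615.0 m


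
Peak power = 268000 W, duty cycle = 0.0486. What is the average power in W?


P_avg = 268000 * 0.0486 = 13024.8 W

13024.8 W


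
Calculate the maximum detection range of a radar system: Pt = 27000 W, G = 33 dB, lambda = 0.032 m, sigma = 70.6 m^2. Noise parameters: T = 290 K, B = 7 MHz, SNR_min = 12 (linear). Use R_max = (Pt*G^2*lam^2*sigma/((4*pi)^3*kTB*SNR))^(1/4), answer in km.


G_lin = 10^(33/10) = 1995.262315
R^4 = 27000 * 1995.262315^2 * 0.032^2 * 70.6 / ((4*pi)^3 * 1.38e-23 * 290 * 7000000.0 * 12)
R^4 = 1.16488e19 m^4
R_max = (1.16488e19)^(1/4) = 58421.2 m = 58.4 km

58.4 km


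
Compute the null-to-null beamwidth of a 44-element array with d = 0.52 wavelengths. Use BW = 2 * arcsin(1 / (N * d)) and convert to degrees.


1/(N*d) = 1/(44*0.52) = 0.043706
BW = 2*arcsin(0.043706) = 5.0 degrees

5.0 degrees


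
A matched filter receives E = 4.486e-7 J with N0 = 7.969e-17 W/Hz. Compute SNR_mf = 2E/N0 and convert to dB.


SNR_lin = 2 * 4.486e-7 / 7.969e-17 = 1.126e10
SNR_dB = 10*log10(1.126e10) = 100.5 dB

100.5 dB


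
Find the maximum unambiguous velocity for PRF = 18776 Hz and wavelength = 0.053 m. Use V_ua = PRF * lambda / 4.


V_ua = 18776 * 0.053 / 4 = 248.8 m/s

248.8 m/s


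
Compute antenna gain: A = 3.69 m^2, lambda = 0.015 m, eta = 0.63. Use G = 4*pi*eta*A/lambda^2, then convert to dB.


G_linear = 4*pi*0.63*3.69/0.015^2 = 129835.74
G_dB = 10*log10(129835.74) = 51.1 dB

51.1 dB


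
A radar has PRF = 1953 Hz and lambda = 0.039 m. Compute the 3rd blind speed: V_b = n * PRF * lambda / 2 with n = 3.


V_blind = 3 * 1953 * 0.039 / 2 = 114.3 m/s

114.3 m/s
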